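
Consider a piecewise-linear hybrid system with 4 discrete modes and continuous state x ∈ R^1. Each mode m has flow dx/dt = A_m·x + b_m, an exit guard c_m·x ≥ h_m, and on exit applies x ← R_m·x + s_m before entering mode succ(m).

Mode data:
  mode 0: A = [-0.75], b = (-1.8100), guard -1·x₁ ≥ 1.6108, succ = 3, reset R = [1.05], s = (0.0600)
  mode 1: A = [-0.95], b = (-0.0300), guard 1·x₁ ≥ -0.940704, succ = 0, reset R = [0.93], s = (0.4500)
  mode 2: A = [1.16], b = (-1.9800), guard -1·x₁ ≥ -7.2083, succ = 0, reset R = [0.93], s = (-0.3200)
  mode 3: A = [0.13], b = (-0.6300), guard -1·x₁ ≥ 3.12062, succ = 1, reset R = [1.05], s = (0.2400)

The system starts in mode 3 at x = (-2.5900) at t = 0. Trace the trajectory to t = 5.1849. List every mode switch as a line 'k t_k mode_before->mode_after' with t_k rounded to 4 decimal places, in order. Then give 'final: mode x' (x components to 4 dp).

1 0.5302 3->1
2 1.7887 1->0
3 2.9985 0->3
4 4.5904 3->1
final: 1 -1.7399

Mode 3: guard c·x = 3.1206 hit at Δt = 0.5302 (t = 0.5302), x⁻ = (-3.1206) → reset → x⁺ = (-3.0367), jump to mode 1
Mode 1: guard c·x = -0.9407 hit at Δt = 1.2585 (t = 1.7887), x⁻ = (-0.9407) → reset → x⁺ = (-0.4249), jump to mode 0
Mode 0: guard c·x = 1.6108 hit at Δt = 1.2098 (t = 2.9985), x⁻ = (-1.6108) → reset → x⁺ = (-1.6313), jump to mode 3
Mode 3: guard c·x = 3.1206 hit at Δt = 1.5919 (t = 4.5904), x⁻ = (-3.1206) → reset → x⁺ = (-3.0367), jump to mode 1
Mode 1: flow for 0.5945 to horizon, guard not reached → x = (-1.7399)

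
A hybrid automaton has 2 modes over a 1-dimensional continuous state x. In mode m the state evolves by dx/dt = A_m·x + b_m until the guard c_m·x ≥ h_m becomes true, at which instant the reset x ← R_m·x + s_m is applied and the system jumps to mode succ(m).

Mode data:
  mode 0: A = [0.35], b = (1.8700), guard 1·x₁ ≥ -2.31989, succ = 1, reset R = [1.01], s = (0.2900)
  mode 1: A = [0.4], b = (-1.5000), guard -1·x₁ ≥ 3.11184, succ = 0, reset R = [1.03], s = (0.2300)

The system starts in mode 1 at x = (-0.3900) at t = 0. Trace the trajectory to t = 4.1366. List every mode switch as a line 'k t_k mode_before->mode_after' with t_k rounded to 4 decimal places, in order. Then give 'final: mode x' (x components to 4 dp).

1 1.2632 1->0
2 1.9613 0->1
3 2.3803 1->0
4 3.0784 0->1
5 3.4973 1->0
final: 0 -2.3815

Mode 1: guard c·x = 3.1118 hit at Δt = 1.2632 (t = 1.2632), x⁻ = (-3.1118) → reset → x⁺ = (-2.9752), jump to mode 0
Mode 0: guard c·x = -2.3199 hit at Δt = 0.6981 (t = 1.9613), x⁻ = (-2.3199) → reset → x⁺ = (-2.0531), jump to mode 1
Mode 1: guard c·x = 3.1118 hit at Δt = 0.4190 (t = 2.3803), x⁻ = (-3.1118) → reset → x⁺ = (-2.9752), jump to mode 0
Mode 0: guard c·x = -2.3199 hit at Δt = 0.6981 (t = 3.0784), x⁻ = (-2.3199) → reset → x⁺ = (-2.0531), jump to mode 1
Mode 1: guard c·x = 3.1118 hit at Δt = 0.4190 (t = 3.4973), x⁻ = (-3.1118) → reset → x⁺ = (-2.9752), jump to mode 0
Mode 0: flow for 0.6393 to horizon, guard not reached → x = (-2.3815)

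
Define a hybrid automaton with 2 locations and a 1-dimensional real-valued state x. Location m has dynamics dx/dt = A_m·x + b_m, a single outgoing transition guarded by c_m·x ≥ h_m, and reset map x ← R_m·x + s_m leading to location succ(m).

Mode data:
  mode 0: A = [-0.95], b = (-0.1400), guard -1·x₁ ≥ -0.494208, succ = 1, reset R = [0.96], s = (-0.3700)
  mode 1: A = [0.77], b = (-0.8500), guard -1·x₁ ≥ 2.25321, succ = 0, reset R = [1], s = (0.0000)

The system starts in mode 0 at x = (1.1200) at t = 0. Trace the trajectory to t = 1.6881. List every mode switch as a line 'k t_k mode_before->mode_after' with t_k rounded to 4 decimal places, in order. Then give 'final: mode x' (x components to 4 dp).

1 0.7166 0->1
final: 1 -1.0078

Mode 0: guard c·x = -0.4942 hit at Δt = 0.7166 (t = 0.7166), x⁻ = (0.4942) → reset → x⁺ = (0.1044), jump to mode 1
Mode 1: flow for 0.9715 to horizon, guard not reached → x = (-1.0078)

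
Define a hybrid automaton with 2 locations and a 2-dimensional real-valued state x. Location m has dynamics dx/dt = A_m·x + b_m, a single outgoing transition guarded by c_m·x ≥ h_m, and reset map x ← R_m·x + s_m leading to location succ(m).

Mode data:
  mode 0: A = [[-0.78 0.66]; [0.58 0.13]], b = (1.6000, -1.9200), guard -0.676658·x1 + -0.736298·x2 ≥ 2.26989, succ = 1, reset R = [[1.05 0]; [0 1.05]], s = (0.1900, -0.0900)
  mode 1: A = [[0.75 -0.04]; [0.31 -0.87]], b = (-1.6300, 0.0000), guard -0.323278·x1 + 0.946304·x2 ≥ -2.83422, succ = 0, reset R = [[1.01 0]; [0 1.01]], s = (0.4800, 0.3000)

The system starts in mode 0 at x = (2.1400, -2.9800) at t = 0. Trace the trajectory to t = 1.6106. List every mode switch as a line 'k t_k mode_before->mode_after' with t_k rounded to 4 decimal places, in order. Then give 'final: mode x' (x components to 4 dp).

1 0.6517 0->1
2 1.1151 1->0
final: 0 0.7823 -3.2657

Mode 0: guard c·x = 2.2699 hit at Δt = 0.6517 (t = 0.6517), x⁻ = (0.9383, -3.9451) → reset → x⁺ = (1.1752, -4.2324), jump to mode 1
Mode 1: guard c·x = -2.8342 hit at Δt = 0.4634 (t = 1.1151), x⁻ = (0.8371, -2.7091) → reset → x⁺ = (1.3255, -2.4362), jump to mode 0
Mode 0: flow for 0.4955 to horizon, guard not reached → x = (0.7823, -3.2657)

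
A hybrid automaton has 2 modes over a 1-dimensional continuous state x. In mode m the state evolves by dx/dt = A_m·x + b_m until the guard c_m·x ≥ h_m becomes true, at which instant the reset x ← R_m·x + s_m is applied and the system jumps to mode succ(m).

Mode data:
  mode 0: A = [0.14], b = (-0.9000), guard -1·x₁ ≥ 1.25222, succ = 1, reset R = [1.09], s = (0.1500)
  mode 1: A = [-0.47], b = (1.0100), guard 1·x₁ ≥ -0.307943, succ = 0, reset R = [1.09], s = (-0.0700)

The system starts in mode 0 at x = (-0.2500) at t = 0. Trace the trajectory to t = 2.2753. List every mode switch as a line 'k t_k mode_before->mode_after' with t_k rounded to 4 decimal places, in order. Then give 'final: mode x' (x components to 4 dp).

1 0.9987 0->1
2 1.6672 1->0
final: 0 -1.0130

Mode 0: guard c·x = 1.2522 hit at Δt = 0.9987 (t = 0.9987), x⁻ = (-1.2522) → reset → x⁺ = (-1.2149), jump to mode 1
Mode 1: guard c·x = -0.3079 hit at Δt = 0.6685 (t = 1.6672), x⁻ = (-0.3079) → reset → x⁺ = (-0.4057), jump to mode 0
Mode 0: flow for 0.6081 to horizon, guard not reached → x = (-1.0130)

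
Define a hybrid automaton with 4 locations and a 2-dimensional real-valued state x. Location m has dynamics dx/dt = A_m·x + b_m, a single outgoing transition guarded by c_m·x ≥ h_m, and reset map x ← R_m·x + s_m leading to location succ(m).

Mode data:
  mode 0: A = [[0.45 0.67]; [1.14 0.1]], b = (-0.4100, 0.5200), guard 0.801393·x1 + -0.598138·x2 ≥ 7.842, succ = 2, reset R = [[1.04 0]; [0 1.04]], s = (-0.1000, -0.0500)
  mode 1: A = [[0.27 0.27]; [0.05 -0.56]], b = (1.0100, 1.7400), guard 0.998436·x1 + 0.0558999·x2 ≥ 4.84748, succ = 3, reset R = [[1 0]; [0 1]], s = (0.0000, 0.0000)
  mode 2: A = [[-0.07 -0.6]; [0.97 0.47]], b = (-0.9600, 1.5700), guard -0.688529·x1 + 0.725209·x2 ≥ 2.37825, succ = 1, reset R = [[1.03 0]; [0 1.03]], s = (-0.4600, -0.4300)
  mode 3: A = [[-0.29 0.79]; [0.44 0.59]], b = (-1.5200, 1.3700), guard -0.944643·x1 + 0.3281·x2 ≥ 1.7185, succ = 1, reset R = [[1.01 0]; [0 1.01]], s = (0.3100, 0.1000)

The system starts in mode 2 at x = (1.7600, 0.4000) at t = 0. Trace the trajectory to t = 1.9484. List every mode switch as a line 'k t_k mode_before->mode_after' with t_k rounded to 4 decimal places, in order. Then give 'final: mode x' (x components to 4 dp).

1 0.8406 2->1
final: 1 1.6650 3.0281

Mode 2: guard c·x = 2.3782 hit at Δt = 0.8406 (t = 0.8406), x⁻ = (-0.0373, 3.2440) → reset → x⁺ = (-0.4985, 2.9113), jump to mode 1
Mode 1: flow for 1.1078 to horizon, guard not reached → x = (1.6650, 3.0281)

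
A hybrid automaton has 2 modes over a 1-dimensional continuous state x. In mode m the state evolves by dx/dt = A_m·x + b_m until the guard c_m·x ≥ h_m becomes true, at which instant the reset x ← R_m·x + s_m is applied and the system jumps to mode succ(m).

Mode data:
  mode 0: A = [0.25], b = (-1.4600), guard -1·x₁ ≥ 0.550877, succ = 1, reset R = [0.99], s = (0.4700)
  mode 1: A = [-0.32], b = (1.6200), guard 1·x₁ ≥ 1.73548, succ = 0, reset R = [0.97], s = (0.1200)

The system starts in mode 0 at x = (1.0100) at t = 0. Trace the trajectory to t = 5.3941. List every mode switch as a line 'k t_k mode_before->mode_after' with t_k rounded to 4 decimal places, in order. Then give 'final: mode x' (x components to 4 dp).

Mode 0: guard c·x = 0.5509 hit at Δt = 1.1201 (t = 1.1201), x⁻ = (-0.5509) → reset → x⁺ = (-0.0754), jump to mode 1
Mode 1: guard c·x = 1.7355 hit at Δt = 1.3580 (t = 2.4781), x⁻ = (1.7355) → reset → x⁺ = (1.8034), jump to mode 0
Mode 0: guard c·x = 0.5509 hit at Δt = 1.8379 (t = 4.3160), x⁻ = (-0.5509) → reset → x⁺ = (-0.0754), jump to mode 1
Mode 1: flow for 1.0781 to horizon, guard not reached → x = (1.4237)

1 1.1201 0->1
2 2.4781 1->0
3 4.3160 0->1
final: 1 1.4237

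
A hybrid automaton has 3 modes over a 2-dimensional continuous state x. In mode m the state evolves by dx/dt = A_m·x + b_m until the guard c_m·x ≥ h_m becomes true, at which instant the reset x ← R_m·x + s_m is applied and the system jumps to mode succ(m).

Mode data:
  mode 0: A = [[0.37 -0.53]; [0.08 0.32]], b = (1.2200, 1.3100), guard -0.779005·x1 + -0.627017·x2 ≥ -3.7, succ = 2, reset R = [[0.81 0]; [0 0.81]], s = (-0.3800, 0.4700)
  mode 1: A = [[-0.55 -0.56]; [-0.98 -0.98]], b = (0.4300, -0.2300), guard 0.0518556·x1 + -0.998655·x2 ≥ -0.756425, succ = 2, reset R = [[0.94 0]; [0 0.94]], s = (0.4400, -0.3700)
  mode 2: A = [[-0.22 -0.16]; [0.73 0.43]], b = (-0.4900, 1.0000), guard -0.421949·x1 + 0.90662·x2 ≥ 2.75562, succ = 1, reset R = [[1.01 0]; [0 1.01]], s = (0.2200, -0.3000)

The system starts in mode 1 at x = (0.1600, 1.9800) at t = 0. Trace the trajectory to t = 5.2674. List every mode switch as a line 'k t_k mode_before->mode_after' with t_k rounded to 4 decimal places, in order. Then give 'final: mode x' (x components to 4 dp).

1 0.8375 1->2
2 2.3828 2->1
3 4.1477 1->2
final: 2 -0.6571 1.6334

Mode 1: guard c·x = -0.7564 hit at Δt = 0.8375 (t = 0.8375), x⁻ = (-0.0706, 0.7538) → reset → x⁺ = (0.3736, 0.3386), jump to mode 2
Mode 2: guard c·x = 2.7556 hit at Δt = 1.5453 (t = 2.3828), x⁻ = (-0.7034, 2.7121) → reset → x⁺ = (-0.4904, 2.4392), jump to mode 1
Mode 1: guard c·x = -0.7564 hit at Δt = 1.7649 (t = 4.1477), x⁻ = (-0.4858, 0.7322) → reset → x⁺ = (-0.0167, 0.3183), jump to mode 2
Mode 2: flow for 1.1197 to horizon, guard not reached → x = (-0.6571, 1.6334)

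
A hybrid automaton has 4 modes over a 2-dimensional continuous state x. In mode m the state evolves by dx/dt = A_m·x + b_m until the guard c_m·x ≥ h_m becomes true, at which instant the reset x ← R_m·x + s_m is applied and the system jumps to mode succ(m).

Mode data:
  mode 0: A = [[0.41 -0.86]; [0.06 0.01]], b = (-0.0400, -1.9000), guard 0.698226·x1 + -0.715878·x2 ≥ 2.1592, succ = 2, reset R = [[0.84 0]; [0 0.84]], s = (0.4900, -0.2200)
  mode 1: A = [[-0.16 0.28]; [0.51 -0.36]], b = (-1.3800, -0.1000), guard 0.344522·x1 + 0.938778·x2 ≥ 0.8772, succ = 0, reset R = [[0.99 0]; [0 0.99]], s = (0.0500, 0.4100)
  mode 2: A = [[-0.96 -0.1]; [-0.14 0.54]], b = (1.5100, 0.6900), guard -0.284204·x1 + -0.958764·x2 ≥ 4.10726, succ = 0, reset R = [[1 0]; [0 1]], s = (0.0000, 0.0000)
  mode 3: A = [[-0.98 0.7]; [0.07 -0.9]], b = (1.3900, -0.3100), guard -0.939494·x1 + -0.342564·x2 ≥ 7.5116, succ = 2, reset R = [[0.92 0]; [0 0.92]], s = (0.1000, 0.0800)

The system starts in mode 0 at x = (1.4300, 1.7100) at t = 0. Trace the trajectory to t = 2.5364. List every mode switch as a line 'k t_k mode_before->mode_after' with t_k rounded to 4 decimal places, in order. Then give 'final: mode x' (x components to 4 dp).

Mode 0: guard c·x = 2.1592 hit at Δt = 1.5995 (t = 1.5995), x⁻ = (1.8609, -1.2012) → reset → x⁺ = (2.0531, -1.2290), jump to mode 2
Mode 2: flow for 0.9369 to horizon, guard not reached → x = (1.8542, -1.5289)

1 1.5995 0->2
final: 2 1.8542 -1.5289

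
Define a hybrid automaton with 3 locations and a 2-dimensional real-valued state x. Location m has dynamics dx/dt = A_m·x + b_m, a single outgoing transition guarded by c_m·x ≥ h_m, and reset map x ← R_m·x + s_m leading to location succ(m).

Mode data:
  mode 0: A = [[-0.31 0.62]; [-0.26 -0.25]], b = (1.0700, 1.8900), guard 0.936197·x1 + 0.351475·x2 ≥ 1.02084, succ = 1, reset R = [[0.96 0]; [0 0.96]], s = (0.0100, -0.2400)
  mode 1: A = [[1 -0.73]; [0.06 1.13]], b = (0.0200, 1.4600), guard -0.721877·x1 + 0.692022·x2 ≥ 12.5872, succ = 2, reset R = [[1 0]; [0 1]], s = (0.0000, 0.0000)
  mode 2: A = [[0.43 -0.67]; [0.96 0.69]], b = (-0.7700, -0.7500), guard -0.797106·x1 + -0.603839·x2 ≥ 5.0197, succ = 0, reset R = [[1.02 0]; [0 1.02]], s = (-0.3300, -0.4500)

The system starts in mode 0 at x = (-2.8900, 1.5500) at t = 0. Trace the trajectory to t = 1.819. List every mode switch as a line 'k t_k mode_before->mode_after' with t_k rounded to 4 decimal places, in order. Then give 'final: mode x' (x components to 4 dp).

1 0.9293 0->1
final: 1 -5.4987 9.5820

Mode 0: guard c·x = 1.0208 hit at Δt = 0.9293 (t = 0.9293), x⁻ = (-0.0754, 3.1053) → reset → x⁺ = (-0.0624, 2.7411), jump to mode 1
Mode 1: flow for 0.8897 to horizon, guard not reached → x = (-5.4987, 9.5820)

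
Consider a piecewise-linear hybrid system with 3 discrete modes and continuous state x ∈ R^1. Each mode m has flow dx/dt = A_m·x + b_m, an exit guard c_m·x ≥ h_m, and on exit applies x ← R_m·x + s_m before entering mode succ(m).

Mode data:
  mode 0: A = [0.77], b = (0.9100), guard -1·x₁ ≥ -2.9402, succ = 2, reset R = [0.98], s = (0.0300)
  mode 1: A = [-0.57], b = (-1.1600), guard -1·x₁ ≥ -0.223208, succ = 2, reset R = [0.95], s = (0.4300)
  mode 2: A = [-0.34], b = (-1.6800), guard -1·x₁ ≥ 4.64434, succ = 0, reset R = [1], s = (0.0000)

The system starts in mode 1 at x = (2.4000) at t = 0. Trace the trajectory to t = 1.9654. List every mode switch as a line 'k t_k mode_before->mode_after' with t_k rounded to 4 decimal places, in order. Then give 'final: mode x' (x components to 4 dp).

Mode 1: guard c·x = -0.2232 hit at Δt = 1.1841 (t = 1.1841), x⁻ = (0.2232) → reset → x⁺ = (0.6420), jump to mode 2
Mode 2: flow for 0.7813 to horizon, guard not reached → x = (-0.6604)

1 1.1841 1->2
final: 2 -0.6604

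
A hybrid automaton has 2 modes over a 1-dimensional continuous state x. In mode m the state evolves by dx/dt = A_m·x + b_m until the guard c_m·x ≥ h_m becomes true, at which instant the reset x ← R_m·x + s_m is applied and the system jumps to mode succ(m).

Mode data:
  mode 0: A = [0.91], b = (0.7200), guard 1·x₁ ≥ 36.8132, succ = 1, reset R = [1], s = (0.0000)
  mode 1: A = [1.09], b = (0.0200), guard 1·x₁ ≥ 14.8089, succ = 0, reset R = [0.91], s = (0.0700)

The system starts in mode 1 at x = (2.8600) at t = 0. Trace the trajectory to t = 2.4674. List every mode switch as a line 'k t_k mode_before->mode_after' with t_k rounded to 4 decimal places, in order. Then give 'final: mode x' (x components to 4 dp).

1 1.5039 1->0
final: 0 33.6637

Mode 1: guard c·x = 14.8089 hit at Δt = 1.5039 (t = 1.5039), x⁻ = (14.8089) → reset → x⁺ = (13.5461), jump to mode 0
Mode 0: flow for 0.9635 to horizon, guard not reached → x = (33.6637)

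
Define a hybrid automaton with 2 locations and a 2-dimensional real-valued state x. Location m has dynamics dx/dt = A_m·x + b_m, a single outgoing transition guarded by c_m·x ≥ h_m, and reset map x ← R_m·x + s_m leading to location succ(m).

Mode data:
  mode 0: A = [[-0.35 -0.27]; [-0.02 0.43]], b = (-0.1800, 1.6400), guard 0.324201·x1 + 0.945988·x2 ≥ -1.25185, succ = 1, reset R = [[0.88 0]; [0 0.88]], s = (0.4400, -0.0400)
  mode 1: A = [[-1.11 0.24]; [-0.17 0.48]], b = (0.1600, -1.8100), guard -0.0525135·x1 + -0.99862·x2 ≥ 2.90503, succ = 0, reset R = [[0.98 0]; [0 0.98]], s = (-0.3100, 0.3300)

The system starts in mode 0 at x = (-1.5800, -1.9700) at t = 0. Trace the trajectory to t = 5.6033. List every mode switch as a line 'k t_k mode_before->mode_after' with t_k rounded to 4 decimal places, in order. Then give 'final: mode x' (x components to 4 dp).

Mode 0: guard c·x = -1.2518 hit at Δt = 0.9597 (t = 0.9597), x⁻ = (-0.9482, -0.9984) → reset → x⁺ = (-0.3944, -0.9186), jump to mode 1
Mode 1: guard c·x = 2.9050 hit at Δt = 0.7474 (t = 1.7071), x⁻ = (-0.3322, -2.8916) → reset → x⁺ = (-0.6356, -2.5037), jump to mode 0
Mode 0: guard c·x = -1.2518 hit at Δt = 1.4787 (t = 3.1858), x⁻ = (0.0136, -1.3280) → reset → x⁺ = (0.4520, -1.2086), jump to mode 1
Mode 1: guard c·x = 2.9050 hit at Δt = 0.6031 (t = 3.7889), x⁻ = (0.0783, -2.9132) → reset → x⁺ = (-0.2333, -2.5249), jump to mode 0
Mode 0: guard c·x = -1.2518 hit at Δt = 1.4481 (t = 5.2370), x⁻ = (0.2618, -1.4131) → reset → x⁺ = (0.6704, -1.2835), jump to mode 1
Mode 1: flow for 0.3663 to horizon, guard not reached → x = (0.3640, -2.2903)

1 0.9597 0->1
2 1.7071 1->0
3 3.1858 0->1
4 3.7889 1->0
5 5.2370 0->1
final: 1 0.3640 -2.2903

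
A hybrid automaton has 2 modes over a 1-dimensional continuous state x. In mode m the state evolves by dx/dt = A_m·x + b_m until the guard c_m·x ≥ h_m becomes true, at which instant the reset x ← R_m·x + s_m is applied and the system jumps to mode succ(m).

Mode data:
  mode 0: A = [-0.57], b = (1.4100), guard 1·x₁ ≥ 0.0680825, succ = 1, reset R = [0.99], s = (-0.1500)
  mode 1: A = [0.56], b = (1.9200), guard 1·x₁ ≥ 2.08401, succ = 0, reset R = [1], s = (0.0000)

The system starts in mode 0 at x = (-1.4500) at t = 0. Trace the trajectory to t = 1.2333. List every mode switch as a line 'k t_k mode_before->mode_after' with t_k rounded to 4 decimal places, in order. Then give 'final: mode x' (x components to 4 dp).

1 0.8583 0->1
final: 1 0.6993

Mode 0: guard c·x = 0.0681 hit at Δt = 0.8583 (t = 0.8583), x⁻ = (0.0681) → reset → x⁺ = (-0.0826), jump to mode 1
Mode 1: flow for 0.3750 to horizon, guard not reached → x = (0.6993)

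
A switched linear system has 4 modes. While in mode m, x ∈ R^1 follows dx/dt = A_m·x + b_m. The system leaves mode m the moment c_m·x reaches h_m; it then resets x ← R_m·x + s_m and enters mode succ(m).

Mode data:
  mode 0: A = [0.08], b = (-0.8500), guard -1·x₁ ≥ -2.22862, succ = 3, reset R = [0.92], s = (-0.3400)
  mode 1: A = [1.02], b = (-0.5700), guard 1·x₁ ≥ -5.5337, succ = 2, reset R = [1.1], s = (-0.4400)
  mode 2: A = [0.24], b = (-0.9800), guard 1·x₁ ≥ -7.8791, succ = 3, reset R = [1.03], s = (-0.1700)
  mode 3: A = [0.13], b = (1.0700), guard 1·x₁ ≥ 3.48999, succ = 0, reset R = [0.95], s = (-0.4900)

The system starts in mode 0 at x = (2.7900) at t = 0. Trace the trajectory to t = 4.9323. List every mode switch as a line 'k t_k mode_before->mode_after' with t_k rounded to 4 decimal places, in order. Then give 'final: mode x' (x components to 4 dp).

1 0.8650 0->3
2 2.1318 3->0
3 3.0535 0->3
4 4.3203 3->0
final: 0 2.4342

Mode 0: guard c·x = -2.2286 hit at Δt = 0.8650 (t = 0.8650), x⁻ = (2.2286) → reset → x⁺ = (1.7103), jump to mode 3
Mode 3: guard c·x = 3.4900 hit at Δt = 1.2668 (t = 2.1318), x⁻ = (3.4900) → reset → x⁺ = (2.8255), jump to mode 0
Mode 0: guard c·x = -2.2286 hit at Δt = 0.9217 (t = 3.0535), x⁻ = (2.2286) → reset → x⁺ = (1.7103), jump to mode 3
Mode 3: guard c·x = 3.4900 hit at Δt = 1.2668 (t = 4.3203), x⁻ = (3.4900) → reset → x⁺ = (2.8255), jump to mode 0
Mode 0: flow for 0.6120 to horizon, guard not reached → x = (2.4342)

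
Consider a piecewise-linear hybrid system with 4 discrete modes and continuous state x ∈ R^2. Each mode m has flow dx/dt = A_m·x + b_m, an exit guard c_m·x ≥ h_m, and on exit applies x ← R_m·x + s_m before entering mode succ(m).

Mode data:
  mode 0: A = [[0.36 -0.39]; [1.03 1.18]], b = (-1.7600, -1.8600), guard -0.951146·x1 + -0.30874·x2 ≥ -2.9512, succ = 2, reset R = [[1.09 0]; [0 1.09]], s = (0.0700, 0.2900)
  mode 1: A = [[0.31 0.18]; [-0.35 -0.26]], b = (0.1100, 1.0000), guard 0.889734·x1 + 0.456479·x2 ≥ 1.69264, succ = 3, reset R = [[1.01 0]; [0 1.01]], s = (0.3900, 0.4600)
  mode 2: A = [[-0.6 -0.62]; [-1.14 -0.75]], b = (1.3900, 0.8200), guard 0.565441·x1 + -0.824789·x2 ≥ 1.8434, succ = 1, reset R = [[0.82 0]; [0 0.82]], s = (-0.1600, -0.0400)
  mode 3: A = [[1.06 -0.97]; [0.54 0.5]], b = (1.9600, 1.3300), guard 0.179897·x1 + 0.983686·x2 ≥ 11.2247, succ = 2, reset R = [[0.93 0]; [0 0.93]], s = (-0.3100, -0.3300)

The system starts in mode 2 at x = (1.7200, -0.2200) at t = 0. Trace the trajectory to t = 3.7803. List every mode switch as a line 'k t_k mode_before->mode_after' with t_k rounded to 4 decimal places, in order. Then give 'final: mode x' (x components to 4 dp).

Mode 2: guard c·x = 1.8434 hit at Δt = 0.6223 (t = 0.6223), x⁻ = (2.0782, -0.8103) → reset → x⁺ = (1.5441, -0.7044), jump to mode 1
Mode 1: guard c·x = 1.6926 hit at Δt = 0.8640 (t = 1.4863), x⁻ = (2.0422, -0.2725) → reset → x⁺ = (2.4527, 0.1848), jump to mode 3
Mode 3: guard c·x = 11.2247 hit at Δt = 1.4709 (t = 2.9572), x⁻ = (8.9974, 9.7654) → reset → x⁺ = (8.0576, 8.7518), jump to mode 2
Mode 2: flow for 0.8231 to horizon, guard not reached → x = (4.1607, 1.4033)

1 0.6223 2->1
2 1.4863 1->3
3 2.9572 3->2
final: 2 4.1607 1.4033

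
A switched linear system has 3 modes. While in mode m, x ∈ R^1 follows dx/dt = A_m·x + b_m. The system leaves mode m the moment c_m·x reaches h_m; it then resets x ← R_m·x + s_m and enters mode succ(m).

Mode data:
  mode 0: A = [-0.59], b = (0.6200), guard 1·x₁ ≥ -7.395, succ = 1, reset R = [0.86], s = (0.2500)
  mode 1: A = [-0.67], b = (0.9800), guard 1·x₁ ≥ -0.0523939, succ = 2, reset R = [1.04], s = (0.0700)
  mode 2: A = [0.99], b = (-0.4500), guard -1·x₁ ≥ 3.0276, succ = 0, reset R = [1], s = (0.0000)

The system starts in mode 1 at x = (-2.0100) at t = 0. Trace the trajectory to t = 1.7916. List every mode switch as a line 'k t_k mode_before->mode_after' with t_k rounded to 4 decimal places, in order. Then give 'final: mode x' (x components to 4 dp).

Mode 1: guard c·x = -0.0524 hit at Δt = 1.2380 (t = 1.2380), x⁻ = (-0.0524) → reset → x⁺ = (0.0155), jump to mode 2
Mode 2: flow for 0.5536 to horizon, guard not reached → x = (-0.3049)

1 1.2380 1->2
final: 2 -0.3049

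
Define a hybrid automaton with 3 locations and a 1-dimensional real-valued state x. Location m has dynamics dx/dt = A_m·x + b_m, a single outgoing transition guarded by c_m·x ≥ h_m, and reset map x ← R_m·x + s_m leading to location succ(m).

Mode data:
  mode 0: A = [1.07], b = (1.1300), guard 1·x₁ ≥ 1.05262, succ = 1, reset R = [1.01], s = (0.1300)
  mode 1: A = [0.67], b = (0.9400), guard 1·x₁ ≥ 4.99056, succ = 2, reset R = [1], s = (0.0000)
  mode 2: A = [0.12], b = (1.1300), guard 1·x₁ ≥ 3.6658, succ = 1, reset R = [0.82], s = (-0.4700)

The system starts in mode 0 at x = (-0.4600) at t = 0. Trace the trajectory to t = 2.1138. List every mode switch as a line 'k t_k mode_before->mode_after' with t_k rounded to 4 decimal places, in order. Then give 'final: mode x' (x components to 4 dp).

Mode 0: guard c·x = 1.0526 hit at Δt = 1.1808 (t = 1.1808), x⁻ = (1.0526) → reset → x⁺ = (1.1931), jump to mode 1
Mode 1: flow for 0.9330 to horizon, guard not reached → x = (3.4478)

1 1.1808 0->1
final: 1 3.4478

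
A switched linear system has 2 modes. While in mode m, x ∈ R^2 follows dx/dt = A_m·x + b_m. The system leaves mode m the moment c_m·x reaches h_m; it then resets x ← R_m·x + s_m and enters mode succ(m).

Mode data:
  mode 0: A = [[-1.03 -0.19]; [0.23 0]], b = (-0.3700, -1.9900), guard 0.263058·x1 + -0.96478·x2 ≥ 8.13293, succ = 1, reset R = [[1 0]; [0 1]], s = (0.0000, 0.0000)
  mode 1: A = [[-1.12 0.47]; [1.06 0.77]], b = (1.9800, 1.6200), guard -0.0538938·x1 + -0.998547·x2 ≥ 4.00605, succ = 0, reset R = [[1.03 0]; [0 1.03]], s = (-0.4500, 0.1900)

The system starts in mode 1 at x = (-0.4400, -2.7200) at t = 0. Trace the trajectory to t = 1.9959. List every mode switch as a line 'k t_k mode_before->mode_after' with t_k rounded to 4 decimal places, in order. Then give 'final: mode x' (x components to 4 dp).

1 1.3640 1->0
final: 0 0.0824 -5.2225

Mode 1: guard c·x = 4.0061 hit at Δt = 1.3640 (t = 1.3640), x⁻ = (0.1447, -4.0197) → reset → x⁺ = (-0.3009, -3.9503), jump to mode 0
Mode 0: flow for 0.6319 to horizon, guard not reached → x = (0.0824, -5.2225)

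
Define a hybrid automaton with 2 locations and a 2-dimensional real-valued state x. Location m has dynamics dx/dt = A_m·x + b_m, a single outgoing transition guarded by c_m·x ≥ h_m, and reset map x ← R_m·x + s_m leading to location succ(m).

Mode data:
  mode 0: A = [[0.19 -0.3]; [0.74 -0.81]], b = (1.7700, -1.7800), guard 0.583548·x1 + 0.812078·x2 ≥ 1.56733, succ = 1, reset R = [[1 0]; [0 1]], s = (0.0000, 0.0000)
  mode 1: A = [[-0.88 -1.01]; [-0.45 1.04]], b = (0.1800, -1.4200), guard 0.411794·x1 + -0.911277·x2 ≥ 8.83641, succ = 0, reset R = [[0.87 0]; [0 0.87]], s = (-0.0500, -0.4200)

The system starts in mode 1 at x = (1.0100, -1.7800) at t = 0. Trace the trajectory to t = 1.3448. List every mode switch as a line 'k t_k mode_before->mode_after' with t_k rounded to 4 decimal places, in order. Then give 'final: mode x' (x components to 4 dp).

Mode 1: guard c·x = 8.8364 hit at Δt = 0.9197 (t = 0.9197), x⁻ = (3.5972, -8.0712) → reset → x⁺ = (3.0796, -7.4419), jump to mode 0
Mode 0: flow for 0.4251 to horizon, guard not reached → x = (4.9361, -4.8294)

1 0.9197 1->0
final: 0 4.9361 -4.8294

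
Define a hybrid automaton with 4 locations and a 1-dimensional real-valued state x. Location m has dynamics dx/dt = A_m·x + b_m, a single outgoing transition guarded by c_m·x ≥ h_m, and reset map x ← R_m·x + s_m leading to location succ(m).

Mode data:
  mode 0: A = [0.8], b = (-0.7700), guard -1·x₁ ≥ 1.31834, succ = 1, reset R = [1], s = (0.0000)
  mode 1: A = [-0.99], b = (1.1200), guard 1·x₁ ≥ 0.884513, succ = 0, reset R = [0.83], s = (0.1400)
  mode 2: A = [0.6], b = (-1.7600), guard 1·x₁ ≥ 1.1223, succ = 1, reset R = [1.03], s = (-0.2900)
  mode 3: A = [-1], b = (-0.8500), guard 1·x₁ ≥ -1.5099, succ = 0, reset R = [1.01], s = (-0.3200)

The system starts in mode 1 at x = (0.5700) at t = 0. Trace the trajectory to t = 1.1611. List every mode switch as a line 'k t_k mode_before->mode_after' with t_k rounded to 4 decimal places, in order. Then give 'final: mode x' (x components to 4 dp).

Mode 1: guard c·x = 0.8845 hit at Δt = 0.8300 (t = 0.8300), x⁻ = (0.8845) → reset → x⁺ = (0.8741), jump to mode 0
Mode 0: flow for 0.3311 to horizon, guard not reached → x = (0.8474)

1 0.8300 1->0
final: 0 0.8474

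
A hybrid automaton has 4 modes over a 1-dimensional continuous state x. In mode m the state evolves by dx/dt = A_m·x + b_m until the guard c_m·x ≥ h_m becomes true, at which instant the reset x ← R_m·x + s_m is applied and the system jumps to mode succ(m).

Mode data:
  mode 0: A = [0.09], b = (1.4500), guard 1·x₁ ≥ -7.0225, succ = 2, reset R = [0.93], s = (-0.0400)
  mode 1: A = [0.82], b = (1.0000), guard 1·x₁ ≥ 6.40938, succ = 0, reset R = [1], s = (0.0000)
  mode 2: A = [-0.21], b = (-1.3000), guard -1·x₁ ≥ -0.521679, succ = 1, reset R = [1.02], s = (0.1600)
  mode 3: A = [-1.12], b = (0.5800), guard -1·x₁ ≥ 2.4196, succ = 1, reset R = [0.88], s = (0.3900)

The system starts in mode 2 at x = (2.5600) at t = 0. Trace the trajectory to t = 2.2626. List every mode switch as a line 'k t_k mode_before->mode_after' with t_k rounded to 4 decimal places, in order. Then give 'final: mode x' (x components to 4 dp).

1 1.2628 2->1
final: 1 3.1201

Mode 2: guard c·x = -0.5217 hit at Δt = 1.2628 (t = 1.2628), x⁻ = (0.5217) → reset → x⁺ = (0.6921), jump to mode 1
Mode 1: flow for 0.9998 to horizon, guard not reached → x = (3.1201)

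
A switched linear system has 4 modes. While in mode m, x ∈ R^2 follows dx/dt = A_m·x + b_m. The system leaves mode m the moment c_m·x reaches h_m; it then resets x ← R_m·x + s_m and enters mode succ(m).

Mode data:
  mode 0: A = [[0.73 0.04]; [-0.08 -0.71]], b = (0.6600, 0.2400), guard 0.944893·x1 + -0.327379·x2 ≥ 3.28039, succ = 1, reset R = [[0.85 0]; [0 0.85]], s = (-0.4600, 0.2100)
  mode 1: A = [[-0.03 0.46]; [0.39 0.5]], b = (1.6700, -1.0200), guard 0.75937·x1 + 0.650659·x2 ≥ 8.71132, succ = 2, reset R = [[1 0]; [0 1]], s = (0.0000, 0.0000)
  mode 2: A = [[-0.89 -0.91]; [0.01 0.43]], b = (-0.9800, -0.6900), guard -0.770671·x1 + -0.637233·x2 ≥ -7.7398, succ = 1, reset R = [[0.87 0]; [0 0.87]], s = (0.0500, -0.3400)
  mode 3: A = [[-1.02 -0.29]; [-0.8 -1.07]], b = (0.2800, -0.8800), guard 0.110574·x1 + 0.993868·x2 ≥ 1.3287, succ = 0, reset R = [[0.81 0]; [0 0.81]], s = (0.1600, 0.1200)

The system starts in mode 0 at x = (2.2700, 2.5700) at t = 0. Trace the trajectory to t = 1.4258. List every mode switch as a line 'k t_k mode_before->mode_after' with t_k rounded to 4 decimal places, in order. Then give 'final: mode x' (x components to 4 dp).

1 0.5933 0->1
final: 1 5.1271 3.0188

Mode 0: guard c·x = 3.2804 hit at Δt = 0.5933 (t = 0.5933), x⁻ = (4.0539, 1.6802) → reset → x⁺ = (2.9858, 1.6382), jump to mode 1
Mode 1: flow for 0.8325 to horizon, guard not reached → x = (5.1271, 3.0188)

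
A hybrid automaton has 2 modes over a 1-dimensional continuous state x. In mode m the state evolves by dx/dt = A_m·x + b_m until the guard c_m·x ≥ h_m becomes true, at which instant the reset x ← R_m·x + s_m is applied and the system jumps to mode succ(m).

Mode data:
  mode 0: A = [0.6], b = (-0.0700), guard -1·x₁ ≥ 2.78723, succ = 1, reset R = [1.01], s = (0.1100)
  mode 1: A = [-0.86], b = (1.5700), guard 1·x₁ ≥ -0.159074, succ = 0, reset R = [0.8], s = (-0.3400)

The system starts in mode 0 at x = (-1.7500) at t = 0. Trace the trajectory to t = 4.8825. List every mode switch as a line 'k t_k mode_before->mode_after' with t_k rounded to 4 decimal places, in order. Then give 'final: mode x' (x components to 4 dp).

Mode 0: guard c·x = 2.7872 hit at Δt = 0.7365 (t = 0.7365), x⁻ = (-2.7872) → reset → x⁺ = (-2.7051), jump to mode 1
Mode 1: guard c·x = -0.1591 hit at Δt = 0.9598 (t = 1.6963), x⁻ = (-0.1591) → reset → x⁺ = (-0.4673), jump to mode 0
Mode 0: guard c·x = 2.7872 hit at Δt = 2.6734 (t = 4.3697), x⁻ = (-2.7872) → reset → x⁺ = (-2.7051), jump to mode 1
Mode 1: flow for 0.5128 to horizon, guard not reached → x = (-1.0894)

1 0.7365 0->1
2 1.6963 1->0
3 4.3697 0->1
final: 1 -1.0894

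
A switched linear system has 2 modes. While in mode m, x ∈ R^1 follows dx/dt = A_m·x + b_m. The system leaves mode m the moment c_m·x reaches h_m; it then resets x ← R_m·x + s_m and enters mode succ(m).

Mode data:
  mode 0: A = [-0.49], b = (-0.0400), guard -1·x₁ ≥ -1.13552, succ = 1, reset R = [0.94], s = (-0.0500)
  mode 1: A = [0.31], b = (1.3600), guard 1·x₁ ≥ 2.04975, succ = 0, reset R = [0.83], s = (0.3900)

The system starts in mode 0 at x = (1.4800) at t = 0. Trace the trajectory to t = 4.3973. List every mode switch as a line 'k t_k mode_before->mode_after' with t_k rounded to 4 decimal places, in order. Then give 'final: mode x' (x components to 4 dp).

Mode 0: guard c·x = -1.1355 hit at Δt = 0.5086 (t = 0.5086), x⁻ = (1.1355) → reset → x⁺ = (1.0174), jump to mode 1
Mode 1: guard c·x = 2.0497 hit at Δt = 0.5639 (t = 1.0725), x⁻ = (2.0497) → reset → x⁺ = (2.0913), jump to mode 0
Mode 0: guard c·x = -1.1355 hit at Δt = 1.1828 (t = 2.2553), x⁻ = (1.1355) → reset → x⁺ = (1.0174), jump to mode 1
Mode 1: guard c·x = 2.0497 hit at Δt = 0.5639 (t = 2.8192), x⁻ = (2.0497) → reset → x⁺ = (2.0913), jump to mode 0
Mode 0: guard c·x = -1.1355 hit at Δt = 1.1828 (t = 4.0020), x⁻ = (1.1355) → reset → x⁺ = (1.0174), jump to mode 1
Mode 1: flow for 0.3953 to horizon, guard not reached → x = (1.7220)

1 0.5086 0->1
2 1.0725 1->0
3 2.2553 0->1
4 2.8192 1->0
5 4.0020 0->1
final: 1 1.7220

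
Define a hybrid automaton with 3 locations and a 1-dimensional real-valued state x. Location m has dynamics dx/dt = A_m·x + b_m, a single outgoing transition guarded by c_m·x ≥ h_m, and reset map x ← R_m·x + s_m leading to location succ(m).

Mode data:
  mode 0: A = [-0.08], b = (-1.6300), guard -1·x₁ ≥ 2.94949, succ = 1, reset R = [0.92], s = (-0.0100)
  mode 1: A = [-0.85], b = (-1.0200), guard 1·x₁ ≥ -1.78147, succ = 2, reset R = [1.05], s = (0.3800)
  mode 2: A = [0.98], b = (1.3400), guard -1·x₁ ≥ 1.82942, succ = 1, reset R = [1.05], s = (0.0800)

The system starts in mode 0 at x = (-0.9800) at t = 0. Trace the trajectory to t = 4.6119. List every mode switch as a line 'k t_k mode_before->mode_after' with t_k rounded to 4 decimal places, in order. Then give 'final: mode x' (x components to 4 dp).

1 1.3385 0->1
2 2.4717 1->2
3 3.8206 2->1
4 3.9351 1->2
final: 2 -1.6065

Mode 0: guard c·x = 2.9495 hit at Δt = 1.3385 (t = 1.3385), x⁻ = (-2.9495) → reset → x⁺ = (-2.7235), jump to mode 1
Mode 1: guard c·x = -1.7815 hit at Δt = 1.1332 (t = 2.4717), x⁻ = (-1.7815) → reset → x⁺ = (-1.4905), jump to mode 2
Mode 2: guard c·x = 1.8294 hit at Δt = 1.3489 (t = 3.8206), x⁻ = (-1.8294) → reset → x⁺ = (-1.8409), jump to mode 1
Mode 1: guard c·x = -1.7815 hit at Δt = 0.1145 (t = 3.9351), x⁻ = (-1.7815) → reset → x⁺ = (-1.4905), jump to mode 2
Mode 2: flow for 0.6768 to horizon, guard not reached → x = (-1.6065)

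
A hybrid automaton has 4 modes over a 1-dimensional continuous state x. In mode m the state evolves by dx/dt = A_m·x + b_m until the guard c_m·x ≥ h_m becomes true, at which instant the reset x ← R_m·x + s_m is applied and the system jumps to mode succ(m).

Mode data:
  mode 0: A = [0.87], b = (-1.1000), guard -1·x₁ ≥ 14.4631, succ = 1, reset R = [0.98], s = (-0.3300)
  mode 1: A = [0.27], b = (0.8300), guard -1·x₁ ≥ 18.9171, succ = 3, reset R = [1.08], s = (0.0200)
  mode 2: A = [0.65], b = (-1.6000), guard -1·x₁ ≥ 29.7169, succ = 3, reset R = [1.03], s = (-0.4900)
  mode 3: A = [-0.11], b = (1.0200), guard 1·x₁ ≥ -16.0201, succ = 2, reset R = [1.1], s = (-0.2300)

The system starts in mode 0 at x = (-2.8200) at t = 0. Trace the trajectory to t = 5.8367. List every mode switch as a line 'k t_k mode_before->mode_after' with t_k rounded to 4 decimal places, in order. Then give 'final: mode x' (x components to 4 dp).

1 1.5497 0->1
2 2.7590 1->3
3 4.2141 3->2
4 4.9218 2->3
final: 3 -27.2332

Mode 0: guard c·x = 14.4631 hit at Δt = 1.5497 (t = 1.5497), x⁻ = (-14.4631) → reset → x⁺ = (-14.5038), jump to mode 1
Mode 1: guard c·x = 18.9171 hit at Δt = 1.2093 (t = 2.7590), x⁻ = (-18.9171) → reset → x⁺ = (-20.4105), jump to mode 3
Mode 3: guard c·x = -16.0201 hit at Δt = 1.4551 (t = 4.2141), x⁻ = (-16.0201) → reset → x⁺ = (-17.8521), jump to mode 2
Mode 2: guard c·x = 29.7169 hit at Δt = 0.7077 (t = 4.9218), x⁻ = (-29.7169) → reset → x⁺ = (-31.0984), jump to mode 3
Mode 3: flow for 0.9149 to horizon, guard not reached → x = (-27.2332)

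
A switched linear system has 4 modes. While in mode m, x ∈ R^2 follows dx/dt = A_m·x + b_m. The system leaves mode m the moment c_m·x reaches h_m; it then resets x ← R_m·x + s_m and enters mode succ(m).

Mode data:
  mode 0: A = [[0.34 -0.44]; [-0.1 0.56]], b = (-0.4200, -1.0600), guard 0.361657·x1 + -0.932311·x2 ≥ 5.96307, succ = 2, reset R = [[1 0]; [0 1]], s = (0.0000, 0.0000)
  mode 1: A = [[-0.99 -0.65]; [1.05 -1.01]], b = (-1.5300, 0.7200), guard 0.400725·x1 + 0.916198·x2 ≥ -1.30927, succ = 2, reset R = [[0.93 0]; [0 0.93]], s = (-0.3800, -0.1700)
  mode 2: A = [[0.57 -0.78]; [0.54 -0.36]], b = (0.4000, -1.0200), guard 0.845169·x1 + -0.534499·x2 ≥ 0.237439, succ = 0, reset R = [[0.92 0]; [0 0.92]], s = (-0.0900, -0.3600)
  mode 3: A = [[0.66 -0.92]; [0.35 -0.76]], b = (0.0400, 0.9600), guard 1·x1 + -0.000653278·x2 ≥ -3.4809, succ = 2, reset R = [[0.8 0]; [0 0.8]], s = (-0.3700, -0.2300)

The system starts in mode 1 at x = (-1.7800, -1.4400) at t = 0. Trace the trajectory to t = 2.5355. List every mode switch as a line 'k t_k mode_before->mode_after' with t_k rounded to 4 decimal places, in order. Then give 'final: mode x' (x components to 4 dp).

Mode 1: guard c·x = -1.3093 hit at Δt = 1.0524 (t = 1.0524), x⁻ = (-1.1393, -0.9307) → reset → x⁺ = (-1.4395, -1.0356), jump to mode 2
Mode 2: guard c·x = 0.2374 hit at Δt = 0.6768 (t = 1.7292), x⁻ = (-0.8645, -1.8113) → reset → x⁺ = (-0.8854, -2.0264), jump to mode 0
Mode 0: flow for 0.8063 to horizon, guard not reached → x = (-0.3400, -4.1909)

1 1.0524 1->2
2 1.7292 2->0
final: 0 -0.3400 -4.1909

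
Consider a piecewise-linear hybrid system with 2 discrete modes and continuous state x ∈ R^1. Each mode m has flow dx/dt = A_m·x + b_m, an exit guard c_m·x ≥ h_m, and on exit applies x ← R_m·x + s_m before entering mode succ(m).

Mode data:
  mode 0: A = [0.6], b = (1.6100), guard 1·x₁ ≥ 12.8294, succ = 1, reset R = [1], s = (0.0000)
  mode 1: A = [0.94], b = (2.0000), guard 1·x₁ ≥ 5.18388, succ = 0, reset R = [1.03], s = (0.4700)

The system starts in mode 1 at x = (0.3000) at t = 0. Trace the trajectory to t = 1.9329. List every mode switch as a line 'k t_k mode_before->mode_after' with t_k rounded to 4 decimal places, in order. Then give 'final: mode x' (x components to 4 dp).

Mode 1: guard c·x = 5.1839 hit at Δt = 1.1729 (t = 1.1729), x⁻ = (5.1839) → reset → x⁺ = (5.8094), jump to mode 0
Mode 0: flow for 0.7600 to horizon, guard not reached → x = (10.7161)

1 1.1729 1->0
final: 0 10.7161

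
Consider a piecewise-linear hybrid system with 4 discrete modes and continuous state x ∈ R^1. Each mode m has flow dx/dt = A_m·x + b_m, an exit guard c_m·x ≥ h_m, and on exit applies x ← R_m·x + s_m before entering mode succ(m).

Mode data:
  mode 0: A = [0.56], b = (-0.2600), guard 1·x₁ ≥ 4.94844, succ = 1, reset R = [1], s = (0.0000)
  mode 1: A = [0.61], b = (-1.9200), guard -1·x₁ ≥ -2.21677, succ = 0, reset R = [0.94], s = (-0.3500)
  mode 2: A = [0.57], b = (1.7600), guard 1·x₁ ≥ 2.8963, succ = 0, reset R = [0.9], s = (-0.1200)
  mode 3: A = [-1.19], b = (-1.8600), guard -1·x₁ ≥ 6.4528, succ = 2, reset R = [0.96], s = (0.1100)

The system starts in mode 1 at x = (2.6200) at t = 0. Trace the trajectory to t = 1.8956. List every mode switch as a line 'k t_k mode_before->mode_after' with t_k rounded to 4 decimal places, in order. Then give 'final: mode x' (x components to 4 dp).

Mode 1: guard c·x = -2.2168 hit at Δt = 0.9308 (t = 0.9308), x⁻ = (2.2168) → reset → x⁺ = (1.7338), jump to mode 0
Mode 0: flow for 0.9648 to horizon, guard not reached → x = (2.6433)

1 0.9308 1->0
final: 0 2.6433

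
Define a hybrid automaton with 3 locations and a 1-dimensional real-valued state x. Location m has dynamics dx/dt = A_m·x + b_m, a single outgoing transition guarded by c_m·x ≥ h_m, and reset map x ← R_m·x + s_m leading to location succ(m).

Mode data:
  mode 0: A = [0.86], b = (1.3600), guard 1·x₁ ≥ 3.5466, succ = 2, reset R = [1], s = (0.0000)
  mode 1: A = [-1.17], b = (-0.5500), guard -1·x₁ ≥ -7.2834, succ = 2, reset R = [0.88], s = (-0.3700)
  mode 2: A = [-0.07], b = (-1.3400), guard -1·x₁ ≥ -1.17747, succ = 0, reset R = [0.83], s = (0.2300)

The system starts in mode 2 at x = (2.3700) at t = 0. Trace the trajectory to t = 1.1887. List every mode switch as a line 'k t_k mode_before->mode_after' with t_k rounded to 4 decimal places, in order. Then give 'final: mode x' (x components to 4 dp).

Mode 2: guard c·x = -1.1775 hit at Δt = 0.8147 (t = 0.8147), x⁻ = (1.1775) → reset → x⁺ = (1.2073), jump to mode 0
Mode 0: flow for 0.3740 to horizon, guard not reached → x = (2.2653)

1 0.8147 2->0
final: 0 2.2653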